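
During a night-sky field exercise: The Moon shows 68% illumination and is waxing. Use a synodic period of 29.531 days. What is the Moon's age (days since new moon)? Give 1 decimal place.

Invert f = (1 − cos θ)/2 to get cos θ = 1 − 2(0.68) = -0.360, hence θ₀ = arccos -0.360 = 111.1°.
Waxing ⇒ before full, so θ = 111.1°.
At 360°/29.531 d per day, 111.1° corresponds to 9.11 days.

9.1 days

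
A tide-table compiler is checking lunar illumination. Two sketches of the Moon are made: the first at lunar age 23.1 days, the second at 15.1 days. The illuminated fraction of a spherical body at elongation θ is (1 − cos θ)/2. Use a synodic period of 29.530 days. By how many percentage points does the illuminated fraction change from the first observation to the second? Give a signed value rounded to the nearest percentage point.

+60 pp

θ₁ = 360° × 23.1/29.530 = 281.6°, f₁ = (1 − cos θ₁)/2 = 0.399.
θ₂ = 360° × 15.1/29.530 = 184.1°, f₂ = (1 − cos θ₂)/2 = 0.999.
Change = f₂ − f₁ = +0.599 → +60 percentage points.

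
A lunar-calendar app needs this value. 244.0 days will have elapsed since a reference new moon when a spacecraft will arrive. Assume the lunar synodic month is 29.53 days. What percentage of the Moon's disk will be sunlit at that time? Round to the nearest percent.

Reduce mod P: 244.0 − 8×29.53 = 7.76 d into the current lunation.
Phase angle: θ = 360°·(7.76 d)/(29.53 d) = 94.6°.
With cos θ = (-0.080), the lit fraction is (1 − (-0.080))/2 ≈ 0.540, so 54%.

54%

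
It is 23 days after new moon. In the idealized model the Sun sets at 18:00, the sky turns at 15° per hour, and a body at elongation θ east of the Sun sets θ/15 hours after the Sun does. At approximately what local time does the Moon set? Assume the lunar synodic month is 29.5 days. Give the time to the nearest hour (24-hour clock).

13:00

Elongation θ = 360° × 23/29.5 ≈ 280.7°.
At 15° of sky rotation per hour, 280.7° corresponds to a 18.71 h lag.
18:00 + 18.71 h ≈ 12:43 → 13:00 to the nearest hour.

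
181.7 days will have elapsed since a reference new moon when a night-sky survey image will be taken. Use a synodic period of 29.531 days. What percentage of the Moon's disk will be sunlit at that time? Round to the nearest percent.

181.7 d spans 6 complete synodic months (6 × 29.531 = 177.19 d) plus 4.51 d.
The Moon has covered 4.51/29.531 of its cycle, so θ ≈ 360° × 4.51/29.531 = 55.0°.
Illuminated fraction = (1 − cos 55.0°)/2 = (1 − 0.573)/2 ≈ 0.213, so 21%.

21%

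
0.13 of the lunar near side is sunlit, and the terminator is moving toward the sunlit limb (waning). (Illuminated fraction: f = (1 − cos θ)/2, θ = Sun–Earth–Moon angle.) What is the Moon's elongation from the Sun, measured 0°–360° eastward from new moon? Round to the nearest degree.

318°

cos θ = 1 − 2f = 0.740, giving a principal value of 42.3°.
Waning ⇒ past full, so θ = 360° − 42.3° = 317.7°.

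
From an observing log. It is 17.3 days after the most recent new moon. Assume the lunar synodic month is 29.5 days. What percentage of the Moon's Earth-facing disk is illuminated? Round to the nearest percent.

93%

Elongation θ = 360° × 17.3/29.5 ≈ 211.1°.
Illuminated fraction = (1 − cos 211.1°)/2 = (1 − (-0.856))/2 ≈ 0.928, so 93%.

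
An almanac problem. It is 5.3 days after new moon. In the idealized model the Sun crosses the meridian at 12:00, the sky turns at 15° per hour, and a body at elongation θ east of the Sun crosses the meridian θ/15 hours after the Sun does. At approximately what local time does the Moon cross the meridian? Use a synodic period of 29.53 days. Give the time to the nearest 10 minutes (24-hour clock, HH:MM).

Phase angle: θ = 360°·(5.3 d)/(29.53 d) = 64.6°.
At 15° of sky rotation per hour, 64.6° corresponds to a 4.31 h lag.
12:00 + 4.307 h ≈ 16:18 → 16:20 to the nearest ten minutes.

16:20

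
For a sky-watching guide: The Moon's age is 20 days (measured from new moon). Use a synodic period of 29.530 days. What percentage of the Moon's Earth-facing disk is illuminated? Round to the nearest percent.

The Moon has covered 20/29.530 of its cycle, so θ ≈ 360° × 20/29.530 = 243.8°.
Illuminated fraction = (1 − cos 243.8°)/2 = (1 − (-0.441))/2 ≈ 0.721, so 72%.

72%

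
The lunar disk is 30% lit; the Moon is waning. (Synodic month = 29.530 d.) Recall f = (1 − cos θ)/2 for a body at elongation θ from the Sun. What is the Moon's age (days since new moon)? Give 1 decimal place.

Invert f = (1 − cos θ)/2 to get cos θ = 1 − 2(0.30) = 0.400, hence θ₀ = arccos 0.400 = 66.4°.
Waning ⇒ past full, so θ = 360° − 66.4° = 293.6°.
At 360°/29.530 d per day, 293.6° corresponds to 24.08 days.

24.1 days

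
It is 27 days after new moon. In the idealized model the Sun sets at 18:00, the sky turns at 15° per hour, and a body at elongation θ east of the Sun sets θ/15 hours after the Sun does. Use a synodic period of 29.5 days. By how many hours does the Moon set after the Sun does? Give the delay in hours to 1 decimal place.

Phase angle: θ = 360°·(27 d)/(29.5 d) = 329.5°.
The Moon trails the Sun by θ/15 = 329.5/15 ≈ 21.97 hours.
So the Moon sets 21.97 h after the Sun.

22.0 h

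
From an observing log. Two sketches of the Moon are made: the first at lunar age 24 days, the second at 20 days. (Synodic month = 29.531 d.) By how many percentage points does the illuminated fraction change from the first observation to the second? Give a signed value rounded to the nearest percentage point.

+41 percentage points

θ₁ = 360° × 24/29.531 = 292.6°, f₁ = (1 − cos θ₁)/2 = 0.308.
θ₂ = 360° × 20/29.531 = 243.8°, f₂ = (1 − cos θ₂)/2 = 0.721.
Change = f₂ − f₁ = +0.413 → +41 percentage points.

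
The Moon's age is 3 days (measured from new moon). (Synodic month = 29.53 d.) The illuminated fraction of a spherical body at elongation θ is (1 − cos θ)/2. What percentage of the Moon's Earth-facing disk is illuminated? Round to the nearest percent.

10%

Phase angle: θ = 360°·(3 d)/(29.53 d) = 36.6°.
Illuminated fraction = (1 − cos 36.6°)/2 = (1 − 0.803)/2 ≈ 0.098, so 10%.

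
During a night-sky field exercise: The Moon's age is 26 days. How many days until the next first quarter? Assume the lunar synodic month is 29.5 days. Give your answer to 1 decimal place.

First quarter occurs at elongation 90°, i.e. at age 29.5 × 90/360 = 7.375 d.
This lunation's first quarter (7.375 d) has passed, so add one period: 36.875 − 26 = 10.875 days.

10.9 days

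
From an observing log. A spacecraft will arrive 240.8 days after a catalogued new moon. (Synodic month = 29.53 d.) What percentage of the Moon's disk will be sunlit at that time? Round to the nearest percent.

240.8/29.53 = 8.154 lunations, so 8 complete cycles and 4.56 d into the next.
The Moon has covered 4.56/29.53 of its cycle, so θ ≈ 360° × 4.56/29.53 = 55.6°.
cos 55.6° = 0.565, so f = (1 − 0.565)/2 = 0.217, so 22%.

22%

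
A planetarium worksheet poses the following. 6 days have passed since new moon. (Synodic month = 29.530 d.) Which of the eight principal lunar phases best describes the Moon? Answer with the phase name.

first quarter

At 6/29.530 of the cycle, θ ≈ 73° — the first quarter range.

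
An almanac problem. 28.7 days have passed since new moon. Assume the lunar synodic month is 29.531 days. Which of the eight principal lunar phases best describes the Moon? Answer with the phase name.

At 28.7/29.531 of the cycle, θ ≈ 350° — the new moon range.

new moon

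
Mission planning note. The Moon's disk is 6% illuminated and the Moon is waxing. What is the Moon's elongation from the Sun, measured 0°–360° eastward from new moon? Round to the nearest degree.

28°

cos θ = 1 − 2f = 0.880, giving a principal value of 28.4°.
Before full moon the principal value applies: θ = 28.4°.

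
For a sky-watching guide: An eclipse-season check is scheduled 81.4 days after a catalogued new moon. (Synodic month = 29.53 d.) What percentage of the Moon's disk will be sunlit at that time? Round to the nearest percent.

48%

Reduce mod P: 81.4 − 2×29.53 = 22.34 d into the current lunation.
Phase angle: θ = 360°·(22.34 d)/(29.53 d) = 272.3°.
cos 272.3° = 0.041, so f = (1 − 0.041)/2 = 0.480, so 48%.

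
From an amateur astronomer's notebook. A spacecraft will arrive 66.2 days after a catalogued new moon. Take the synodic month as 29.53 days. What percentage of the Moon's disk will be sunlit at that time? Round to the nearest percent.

47%

66.2/29.53 = 2.242 lunations, so 2 complete cycles and 7.14 d into the next.
The Moon has covered 7.14/29.53 of its cycle, so θ ≈ 360° × 7.14/29.53 = 87.0°.
cos 87.0° = 0.052, so f = (1 − 0.052)/2 = 0.474, so 47%.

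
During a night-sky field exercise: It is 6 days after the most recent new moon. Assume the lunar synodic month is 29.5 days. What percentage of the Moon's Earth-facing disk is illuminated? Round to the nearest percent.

Elongation θ = 360° × 6/29.5 ≈ 73.2°.
cos 73.2° = 0.289, so f = (1 − 0.289)/2 = 0.356, so 36%.

36%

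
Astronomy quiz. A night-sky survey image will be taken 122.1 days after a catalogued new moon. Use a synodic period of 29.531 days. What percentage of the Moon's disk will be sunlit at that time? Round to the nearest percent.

17%

Reduce mod P: 122.1 − 4×29.531 = 3.98 d into the current lunation.
Elongation θ = 360° × 3.98/29.531 ≈ 48.5°.
cos 48.5° = 0.663, so f = (1 − 0.663)/2 = 0.168, so 17%.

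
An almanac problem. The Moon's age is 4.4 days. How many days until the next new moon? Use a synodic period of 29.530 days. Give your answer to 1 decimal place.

25.1 days

The next new moon completes the synodic month: 29.530 − 4.4 = 25.130 days.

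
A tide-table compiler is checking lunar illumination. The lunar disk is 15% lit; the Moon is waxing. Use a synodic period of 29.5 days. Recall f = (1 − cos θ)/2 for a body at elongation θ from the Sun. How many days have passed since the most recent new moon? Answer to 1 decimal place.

From f = (1 − cos θ)/2: cos θ = 1 − 2×0.15 = 0.700; arccos → 45.6°.
The Moon is waxing (0°–180°), so θ = 45.6° directly.
Age = 29.5 × 45.6°/360° ≈ 3.73 days.

3.7 days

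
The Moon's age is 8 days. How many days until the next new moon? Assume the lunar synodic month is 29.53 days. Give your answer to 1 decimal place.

The next new moon completes the synodic month: 29.53 − 8 = 21.530 days.

21.5 days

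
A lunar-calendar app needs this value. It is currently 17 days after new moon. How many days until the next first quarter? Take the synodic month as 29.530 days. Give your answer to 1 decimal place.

First quarter is 0.25 of the way through the cycle: age 0.25 × 29.530 = 7.383 d.
Already past this cycle's first quarter; the next is at 7.383 + 29.530 = 36.913 d, so 36.913 − 17 = 19.913 days.

19.9 days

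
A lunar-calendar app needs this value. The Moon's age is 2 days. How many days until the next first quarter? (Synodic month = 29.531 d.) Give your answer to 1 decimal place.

First quarter occurs at elongation 90°, i.e. at age 29.531 × 90/360 = 7.383 d.
So 5.383 days remain (7.383 − 2).

5.4 days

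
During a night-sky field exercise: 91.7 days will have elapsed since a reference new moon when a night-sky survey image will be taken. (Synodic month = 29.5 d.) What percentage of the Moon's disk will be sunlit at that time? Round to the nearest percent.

11%

91.7/29.5 = 3.108 lunations, so 3 complete cycles and 3.20 d into the next.
Elongation θ = 360° × 3.20/29.5 ≈ 39.1°.
cos 39.1° = 0.777, so f = (1 − 0.777)/2 = 0.112, so 11%.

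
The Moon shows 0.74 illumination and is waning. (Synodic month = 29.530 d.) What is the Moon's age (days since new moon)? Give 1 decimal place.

cos θ = 1 − 2f = -0.480, giving a principal value of 118.7°.
A waning Moon lies in 180°–360°, so θ = 360° − 118.7° = 241.3°.
That fraction of the synodic month is 241.3/360 × 29.530 d ≈ 19.79 d.

19.8 days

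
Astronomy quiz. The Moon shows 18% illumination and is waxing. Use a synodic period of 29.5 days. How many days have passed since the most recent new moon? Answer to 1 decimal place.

4.1 days

Invert f = (1 − cos θ)/2 to get cos θ = 1 − 2(0.18) = 0.640, hence θ₀ = arccos 0.640 = 50.2°.
The Moon is waxing (0°–180°), so θ = 50.2° directly.
That fraction of the synodic month is 50.2/360 × 29.5 d ≈ 4.11 d.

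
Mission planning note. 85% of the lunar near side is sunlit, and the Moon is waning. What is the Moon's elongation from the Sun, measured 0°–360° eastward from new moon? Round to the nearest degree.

cos θ = 1 − 2f = -0.700, giving a principal value of 134.4°.
A waning Moon lies in 180°–360°, so θ = 360° − 134.4° = 225.6°.

226°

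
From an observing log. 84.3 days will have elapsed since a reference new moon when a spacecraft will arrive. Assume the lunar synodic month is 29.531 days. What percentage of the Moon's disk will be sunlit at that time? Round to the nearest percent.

84.3 d spans 2 complete synodic months (2 × 29.531 = 59.06 d) plus 25.24 d.
Elongation θ = 360° × 25.24/29.531 ≈ 307.7°.
With cos θ = 0.611, the lit fraction is (1 − 0.611)/2 ≈ 0.194, so 19%.

19%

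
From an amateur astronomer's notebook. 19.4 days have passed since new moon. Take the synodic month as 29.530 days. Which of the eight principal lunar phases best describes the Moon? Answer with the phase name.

At 19.4/29.530 of the cycle, θ ≈ 237° — the waning gibbous range.

waning gibbous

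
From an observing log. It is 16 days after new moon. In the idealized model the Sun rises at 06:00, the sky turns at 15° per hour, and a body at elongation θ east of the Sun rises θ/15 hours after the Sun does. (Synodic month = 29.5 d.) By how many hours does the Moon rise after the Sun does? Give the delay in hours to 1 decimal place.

Phase angle: θ = 360°·(16 d)/(29.5 d) = 195.3°.
The Moon trails the Sun by θ/15 = 195.3/15 ≈ 13.02 hours.
So the Moon rises 13.02 h after the Sun.

13.0 h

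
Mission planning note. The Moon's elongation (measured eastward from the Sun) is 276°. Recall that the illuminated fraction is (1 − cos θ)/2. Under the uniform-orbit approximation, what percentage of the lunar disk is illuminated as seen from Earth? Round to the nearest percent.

f = (1 − cos 276°)/2 = (1 − 0.105)/2 ≈ 0.448, i.e. 45%.

45%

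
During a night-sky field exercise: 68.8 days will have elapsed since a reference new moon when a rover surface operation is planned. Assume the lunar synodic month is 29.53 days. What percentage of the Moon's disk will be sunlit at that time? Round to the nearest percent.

68.8/29.53 = 2.330 lunations, so 2 complete cycles and 9.74 d into the next.
Elongation θ = 360° × 9.74/29.53 ≈ 118.7°.
With cos θ = (-0.481), the lit fraction is (1 − (-0.481))/2 ≈ 0.740, so 74%.

74%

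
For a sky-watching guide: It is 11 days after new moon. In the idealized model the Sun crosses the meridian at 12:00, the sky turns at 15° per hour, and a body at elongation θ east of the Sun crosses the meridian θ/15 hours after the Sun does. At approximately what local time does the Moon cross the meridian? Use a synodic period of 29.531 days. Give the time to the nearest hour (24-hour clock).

21:00

Phase angle: θ = 360°·(11 d)/(29.531 d) = 134.1°.
The Moon trails the Sun by θ/15 = 134.1/15 ≈ 8.94 hours.
12:00 + 8.94 h ≈ 20:56 → 21:00 to the nearest hour.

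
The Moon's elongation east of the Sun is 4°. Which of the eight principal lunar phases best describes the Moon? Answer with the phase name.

new moon

4° lies in the new moon sector of the 8-phase cycle.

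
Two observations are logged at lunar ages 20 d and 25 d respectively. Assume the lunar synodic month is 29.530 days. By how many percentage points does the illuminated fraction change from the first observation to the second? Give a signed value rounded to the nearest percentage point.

-51 percentage points

First observation: θ = 360°·20/29.530 = 243.8°, so f = 0.721.
Second observation: θ = 304.8°, f = 0.215.
Δf = 0.215 − 0.721 = -0.506, i.e. -51 pp.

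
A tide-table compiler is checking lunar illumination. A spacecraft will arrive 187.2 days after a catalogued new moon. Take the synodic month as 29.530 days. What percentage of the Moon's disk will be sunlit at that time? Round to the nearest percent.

77%

187.2/29.530 = 6.339 lunations, so 6 complete cycles and 10.02 d into the next.
Phase angle: θ = 360°·(10.02 d)/(29.530 d) = 122.2°.
Illuminated fraction = (1 − cos 122.2°)/2 = (1 − (-0.532))/2 ≈ 0.766, so 77%.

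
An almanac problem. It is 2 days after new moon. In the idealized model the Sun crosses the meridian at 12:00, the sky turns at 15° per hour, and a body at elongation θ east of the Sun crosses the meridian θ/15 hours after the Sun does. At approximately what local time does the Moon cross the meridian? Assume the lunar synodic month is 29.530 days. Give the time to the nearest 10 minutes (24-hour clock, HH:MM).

The Moon has covered 2/29.530 of its cycle, so θ ≈ 360° × 2/29.530 = 24.4°.
The Moon trails the Sun by θ/15 = 24.4/15 ≈ 1.63 hours.
12:00 + 1.625 h ≈ 13:38 → 13:40 to the nearest ten minutes.

13:40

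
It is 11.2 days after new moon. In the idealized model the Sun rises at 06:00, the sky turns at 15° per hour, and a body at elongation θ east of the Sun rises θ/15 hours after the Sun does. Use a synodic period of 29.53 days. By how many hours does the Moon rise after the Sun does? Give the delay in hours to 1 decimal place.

9.1 h

The Moon has covered 11.2/29.53 of its cycle, so θ ≈ 360° × 11.2/29.53 = 136.5°.
At 15° of sky rotation per hour, 136.5° corresponds to a 9.10 h lag.
So the Moon rises 9.10 h after the Sun.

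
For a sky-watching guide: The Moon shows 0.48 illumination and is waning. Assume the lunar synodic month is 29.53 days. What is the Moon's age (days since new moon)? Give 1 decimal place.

From f = (1 − cos θ)/2: cos θ = 1 − 2×0.48 = 0.040; arccos → 87.7°.
A waning Moon lies in 180°–360°, so θ = 360° − 87.7° = 272.3°.
At 360°/29.53 d per day, 272.3° corresponds to 22.34 days.

22.3 days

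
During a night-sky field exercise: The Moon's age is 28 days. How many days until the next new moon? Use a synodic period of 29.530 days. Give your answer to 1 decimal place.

One full lunation from the last new moon is 29.530 d; remaining = 29.530 − 28 = 1.530 d.

1.5 days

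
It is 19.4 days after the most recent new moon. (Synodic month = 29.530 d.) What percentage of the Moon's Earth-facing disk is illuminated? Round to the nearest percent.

78%

Phase angle: θ = 360°·(19.4 d)/(29.530 d) = 236.5°.
Illuminated fraction = (1 − cos 236.5°)/2 = (1 − (-0.552))/2 ≈ 0.776, so 78%.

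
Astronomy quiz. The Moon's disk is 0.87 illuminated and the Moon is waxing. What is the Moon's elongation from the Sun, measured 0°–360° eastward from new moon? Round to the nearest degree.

138°

From f = (1 − cos θ)/2: cos θ = 1 − 2×0.87 = -0.740; arccos → 137.7°.
Waxing ⇒ before full, so θ = 137.7°.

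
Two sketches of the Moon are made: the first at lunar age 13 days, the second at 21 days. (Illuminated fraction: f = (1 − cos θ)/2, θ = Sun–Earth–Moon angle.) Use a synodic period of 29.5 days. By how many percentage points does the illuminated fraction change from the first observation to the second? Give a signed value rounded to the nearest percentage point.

-35 percentage points

First observation: θ = 360°·13/29.5 = 158.6°, so f = 0.966.
Second observation: θ = 256.3°, f = 0.619.
Δf = 0.619 − 0.966 = -0.347, i.e. -35 pp.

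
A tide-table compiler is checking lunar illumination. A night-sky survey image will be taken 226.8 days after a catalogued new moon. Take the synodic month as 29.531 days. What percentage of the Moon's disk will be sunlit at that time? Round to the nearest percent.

71%

226.8 d spans 7 complete synodic months (7 × 29.531 = 206.72 d) plus 20.08 d.
The Moon has covered 20.08/29.531 of its cycle, so θ ≈ 360° × 20.08/29.531 = 244.8°.
With cos θ = (-0.425), the lit fraction is (1 − (-0.425))/2 ≈ 0.713, so 71%.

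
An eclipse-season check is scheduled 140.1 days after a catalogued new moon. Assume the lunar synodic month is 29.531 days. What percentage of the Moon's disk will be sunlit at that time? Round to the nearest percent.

140.1 d spans 4 complete synodic months (4 × 29.531 = 118.12 d) plus 21.98 d.
Elongation θ = 360° × 21.98/29.531 ≈ 267.9°.
Illuminated fraction = (1 − cos 267.9°)/2 = (1 − (-0.037))/2 ≈ 0.518, so 52%.

52%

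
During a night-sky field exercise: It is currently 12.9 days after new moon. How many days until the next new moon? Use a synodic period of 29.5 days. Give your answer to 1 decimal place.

One full lunation from the last new moon is 29.5 d; remaining = 29.5 − 12.9 = 16.600 d.

16.6 days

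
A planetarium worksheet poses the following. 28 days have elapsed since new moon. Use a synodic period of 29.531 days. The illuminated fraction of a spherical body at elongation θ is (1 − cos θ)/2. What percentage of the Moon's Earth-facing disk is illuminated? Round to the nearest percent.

3%

Phase angle: θ = 360°·(28 d)/(29.531 d) = 341.3°.
cos 341.3° = 0.947, so f = (1 − 0.947)/2 = 0.026, so 3%.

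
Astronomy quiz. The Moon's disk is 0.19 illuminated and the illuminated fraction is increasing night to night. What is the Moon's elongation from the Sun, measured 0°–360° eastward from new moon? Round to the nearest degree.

52°

cos θ = 1 − 2f = 0.620, giving a principal value of 51.7°.
The Moon is waxing (0°–180°), so θ = 51.7° directly.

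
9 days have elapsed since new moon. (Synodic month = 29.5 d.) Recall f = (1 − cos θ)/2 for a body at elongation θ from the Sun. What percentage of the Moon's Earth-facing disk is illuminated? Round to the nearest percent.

67%

Elongation θ = 360° × 9/29.5 ≈ 109.8°.
With cos θ = (-0.339), the lit fraction is (1 − (-0.339))/2 ≈ 0.670, so 67%.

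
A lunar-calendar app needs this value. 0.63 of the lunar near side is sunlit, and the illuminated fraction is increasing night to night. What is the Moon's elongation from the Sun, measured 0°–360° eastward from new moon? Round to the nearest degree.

Invert f = (1 − cos θ)/2 to get cos θ = 1 − 2(0.63) = -0.260, hence θ₀ = arccos -0.260 = 105.1°.
Waxing ⇒ before full, so θ = 105.1°.

105°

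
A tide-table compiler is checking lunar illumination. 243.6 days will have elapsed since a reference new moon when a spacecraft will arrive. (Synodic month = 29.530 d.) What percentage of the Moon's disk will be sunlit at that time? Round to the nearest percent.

50%

243.6 d spans 8 complete synodic months (8 × 29.530 = 236.24 d) plus 7.36 d.
Phase angle: θ = 360°·(7.36 d)/(29.530 d) = 89.7°.
With cos θ = 0.005, the lit fraction is (1 − 0.005)/2 ≈ 0.498, so 50%.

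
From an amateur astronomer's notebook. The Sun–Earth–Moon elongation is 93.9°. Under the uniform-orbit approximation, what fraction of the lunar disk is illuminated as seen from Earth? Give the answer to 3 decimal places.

f = (1 − cos 93.9°)/2 = (1 − (-0.068))/2 ≈ 0.534.

0.534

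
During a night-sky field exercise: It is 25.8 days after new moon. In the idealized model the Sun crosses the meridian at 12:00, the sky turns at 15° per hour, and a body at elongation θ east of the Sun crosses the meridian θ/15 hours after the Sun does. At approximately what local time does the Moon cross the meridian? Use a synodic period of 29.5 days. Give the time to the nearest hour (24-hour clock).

Elongation θ = 360° × 25.8/29.5 ≈ 314.8°.
At 15° of sky rotation per hour, 314.8° corresponds to a 20.99 h lag.
12:00 + 20.99 h ≈ 08:59 → 09:00 to the nearest hour.

09:00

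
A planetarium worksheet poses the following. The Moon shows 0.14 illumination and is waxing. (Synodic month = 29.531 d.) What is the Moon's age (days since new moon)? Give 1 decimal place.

3.6 days

Invert f = (1 − cos θ)/2 to get cos θ = 1 − 2(0.14) = 0.720, hence θ₀ = arccos 0.720 = 43.9°.
Before full moon the principal value applies: θ = 43.9°.
Age = 29.531 × 43.9°/360° ≈ 3.60 days.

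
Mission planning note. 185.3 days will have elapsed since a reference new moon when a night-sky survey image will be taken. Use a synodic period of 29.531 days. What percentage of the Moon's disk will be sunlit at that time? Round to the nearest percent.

185.3/29.531 = 6.275 lunations, so 6 complete cycles and 8.11 d into the next.
The Moon has covered 8.11/29.531 of its cycle, so θ ≈ 360° × 8.11/29.531 = 98.9°.
With cos θ = (-0.155), the lit fraction is (1 − (-0.155))/2 ≈ 0.577, so 58%.

58%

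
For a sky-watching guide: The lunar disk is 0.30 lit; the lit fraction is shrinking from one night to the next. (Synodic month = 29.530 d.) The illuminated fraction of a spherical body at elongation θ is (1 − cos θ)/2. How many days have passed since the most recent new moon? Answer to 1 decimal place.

cos θ = 1 − 2f = 0.400, giving a principal value of 66.4°.
Since the Moon is past full (waning), take the reflex angle: θ = 360° − 66.4° = 293.6°.
Age = 29.530 × 293.6°/360° ≈ 24.08 days.

24.1 days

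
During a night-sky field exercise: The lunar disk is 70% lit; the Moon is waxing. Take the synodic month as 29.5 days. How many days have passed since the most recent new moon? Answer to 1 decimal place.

From f = (1 − cos θ)/2: cos θ = 1 − 2×0.70 = -0.400; arccos → 113.6°.
Before full moon the principal value applies: θ = 113.6°.
At 360°/29.5 d per day, 113.6° corresponds to 9.31 days.

9.3 days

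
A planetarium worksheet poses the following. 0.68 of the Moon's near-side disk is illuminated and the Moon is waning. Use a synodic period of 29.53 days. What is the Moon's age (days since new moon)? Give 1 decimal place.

20.4 days

From f = (1 − cos θ)/2: cos θ = 1 − 2×0.68 = -0.360; arccos → 111.1°.
Waning ⇒ past full, so θ = 360° − 111.1° = 248.9°.
That fraction of the synodic month is 248.9/360 × 29.53 d ≈ 20.42 d.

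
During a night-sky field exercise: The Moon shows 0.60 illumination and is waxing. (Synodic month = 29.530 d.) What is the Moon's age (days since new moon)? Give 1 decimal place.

From f = (1 − cos θ)/2: cos θ = 1 − 2×0.60 = -0.200; arccos → 101.5°.
Waxing ⇒ before full, so θ = 101.5°.
At 360°/29.530 d per day, 101.5° corresponds to 8.33 days.

8.3 days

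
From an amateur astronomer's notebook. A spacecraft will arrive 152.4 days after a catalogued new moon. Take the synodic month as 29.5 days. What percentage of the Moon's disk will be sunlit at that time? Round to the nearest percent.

25%

Reduce mod P: 152.4 − 5×29.5 = 4.90 d into the current lunation.
Elongation θ = 360° × 4.90/29.5 ≈ 59.8°.
With cos θ = 0.503, the lit fraction is (1 − 0.503)/2 ≈ 0.248, so 25%.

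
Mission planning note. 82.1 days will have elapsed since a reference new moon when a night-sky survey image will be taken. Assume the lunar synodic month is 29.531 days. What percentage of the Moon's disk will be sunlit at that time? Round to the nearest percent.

41%

Reduce mod P: 82.1 − 2×29.531 = 23.04 d into the current lunation.
The Moon has covered 23.04/29.531 of its cycle, so θ ≈ 360° × 23.04/29.531 = 280.8°.
cos 280.8° = 0.188, so f = (1 − 0.188)/2 = 0.406, so 41%.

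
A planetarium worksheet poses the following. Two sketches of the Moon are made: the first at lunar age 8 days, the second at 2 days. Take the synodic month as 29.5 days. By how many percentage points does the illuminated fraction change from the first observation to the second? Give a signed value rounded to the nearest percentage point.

First observation: θ = 360°·8/29.5 = 97.6°, so f = 0.566.
Second observation: θ = 24.4°, f = 0.045.
Δf = 0.045 − 0.566 = -0.522, i.e. -52 pp.

-52 pp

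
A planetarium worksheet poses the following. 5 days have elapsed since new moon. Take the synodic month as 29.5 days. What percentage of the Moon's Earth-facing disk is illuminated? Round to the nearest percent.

Elongation θ = 360° × 5/29.5 ≈ 61.0°.
With cos θ = 0.485, the lit fraction is (1 − 0.485)/2 ≈ 0.258, so 26%.

26%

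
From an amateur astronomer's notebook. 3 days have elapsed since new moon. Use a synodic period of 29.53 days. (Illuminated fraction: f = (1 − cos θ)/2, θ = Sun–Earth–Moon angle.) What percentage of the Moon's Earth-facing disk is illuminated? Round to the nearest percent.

10%

The Moon has covered 3/29.53 of its cycle, so θ ≈ 360° × 3/29.53 = 36.6°.
With cos θ = 0.803, the lit fraction is (1 − 0.803)/2 ≈ 0.098, so 10%.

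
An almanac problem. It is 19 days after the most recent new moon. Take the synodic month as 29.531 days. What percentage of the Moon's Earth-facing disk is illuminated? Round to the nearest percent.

The Moon has covered 19/29.531 of its cycle, so θ ≈ 360° × 19/29.531 = 231.6°.
With cos θ = (-0.621), the lit fraction is (1 − (-0.621))/2 ≈ 0.810, so 81%.

81%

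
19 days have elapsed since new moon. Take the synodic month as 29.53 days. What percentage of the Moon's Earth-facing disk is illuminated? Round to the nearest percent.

The Moon has covered 19/29.53 of its cycle, so θ ≈ 360° × 19/29.53 = 231.6°.
cos 231.6° = (-0.621), so f = (1 − (-0.621))/2 = 0.810, so 81%.

81%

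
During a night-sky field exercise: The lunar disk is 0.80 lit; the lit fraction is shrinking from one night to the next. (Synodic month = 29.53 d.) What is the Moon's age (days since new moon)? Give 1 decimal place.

19.1 days

Invert f = (1 − cos θ)/2 to get cos θ = 1 − 2(0.80) = -0.600, hence θ₀ = arccos -0.600 = 126.9°.
Waning ⇒ past full, so θ = 360° − 126.9° = 233.1°.
At 360°/29.53 d per day, 233.1° corresponds to 19.12 days.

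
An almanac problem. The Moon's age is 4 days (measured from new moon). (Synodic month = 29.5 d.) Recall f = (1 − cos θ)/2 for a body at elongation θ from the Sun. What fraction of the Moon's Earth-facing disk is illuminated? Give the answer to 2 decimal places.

Elongation θ = 360° × 4/29.5 ≈ 48.8°.
Illuminated fraction = (1 − cos 48.8°)/2 = (1 − 0.659)/2 ≈ 0.171.

0.17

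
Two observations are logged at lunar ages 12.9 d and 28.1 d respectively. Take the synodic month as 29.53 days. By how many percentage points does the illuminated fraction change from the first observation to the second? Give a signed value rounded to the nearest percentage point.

-94 percentage points

θ₁ = 360° × 12.9/29.53 = 157.3°, f₁ = (1 − cos θ₁)/2 = 0.961.
θ₂ = 360° × 28.1/29.53 = 342.6°, f₂ = (1 − cos θ₂)/2 = 0.023.
Change = f₂ − f₁ = -0.938 → -94 percentage points.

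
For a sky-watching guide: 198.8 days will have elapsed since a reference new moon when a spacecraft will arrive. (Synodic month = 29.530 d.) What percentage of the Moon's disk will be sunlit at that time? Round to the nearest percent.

Reduce mod P: 198.8 − 6×29.530 = 21.62 d into the current lunation.
The Moon has covered 21.62/29.530 of its cycle, so θ ≈ 360° × 21.62/29.530 = 263.6°.
Illuminated fraction = (1 − cos 263.6°)/2 = (1 − (-0.112))/2 ≈ 0.556, so 56%.

56%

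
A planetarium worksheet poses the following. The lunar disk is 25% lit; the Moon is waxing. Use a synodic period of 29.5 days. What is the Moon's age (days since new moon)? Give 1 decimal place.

4.9 days

From f = (1 − cos θ)/2: cos θ = 1 − 2×0.25 = 0.500; arccos → 60.0°.
Waxing ⇒ before full, so θ = 60.0°.
At 360°/29.5 d per day, 60.0° corresponds to 4.92 days.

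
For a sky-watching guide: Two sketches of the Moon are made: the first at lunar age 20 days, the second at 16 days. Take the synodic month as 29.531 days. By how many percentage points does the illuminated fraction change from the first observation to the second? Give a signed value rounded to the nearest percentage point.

+26 percentage points

First observation: θ = 360°·20/29.531 = 243.8°, so f = 0.721.
Second observation: θ = 195.0°, f = 0.983.
Δf = 0.983 − 0.721 = +0.262, i.e. +26 pp.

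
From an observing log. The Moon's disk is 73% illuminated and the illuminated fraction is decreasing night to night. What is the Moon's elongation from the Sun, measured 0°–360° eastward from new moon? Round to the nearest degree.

243°

Invert f = (1 − cos θ)/2 to get cos θ = 1 − 2(0.73) = -0.460, hence θ₀ = arccos -0.460 = 117.4°.
Waning ⇒ past full, so θ = 360° − 117.4° = 242.6°.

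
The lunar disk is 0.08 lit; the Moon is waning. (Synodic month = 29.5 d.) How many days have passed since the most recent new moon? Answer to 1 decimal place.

Invert f = (1 − cos θ)/2 to get cos θ = 1 − 2(0.08) = 0.840, hence θ₀ = arccos 0.840 = 32.9°.
A waning Moon lies in 180°–360°, so θ = 360° − 32.9° = 327.1°.
That fraction of the synodic month is 327.1/360 × 29.5 d ≈ 26.81 d.

26.8 days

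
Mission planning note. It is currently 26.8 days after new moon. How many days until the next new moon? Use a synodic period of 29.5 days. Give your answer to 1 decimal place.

The next new moon completes the synodic month: 29.5 − 26.8 = 2.700 days.

2.7 days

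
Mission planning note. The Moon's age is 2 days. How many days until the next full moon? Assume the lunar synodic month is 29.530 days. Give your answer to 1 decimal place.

12.8 days

Full moon occurs at elongation 180°, i.e. at age 29.530 × 180/360 = 14.765 d.
So 12.765 days remain (14.765 − 2).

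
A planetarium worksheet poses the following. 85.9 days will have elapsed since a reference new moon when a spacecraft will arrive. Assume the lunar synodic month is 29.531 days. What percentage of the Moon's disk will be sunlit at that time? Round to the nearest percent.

8%

85.9 d spans 2 complete synodic months (2 × 29.531 = 59.06 d) plus 26.84 d.
Phase angle: θ = 360°·(26.84 d)/(29.531 d) = 327.2°.
cos 327.2° = 0.840, so f = (1 − 0.840)/2 = 0.080, so 8%.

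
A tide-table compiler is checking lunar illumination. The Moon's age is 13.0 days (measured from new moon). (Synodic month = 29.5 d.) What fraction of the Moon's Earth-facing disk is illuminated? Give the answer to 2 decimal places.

0.97

The Moon has covered 13.0/29.5 of its cycle, so θ ≈ 360° × 13.0/29.5 = 158.6°.
Illuminated fraction = (1 − cos 158.6°)/2 = (1 − (-0.931))/2 ≈ 0.966.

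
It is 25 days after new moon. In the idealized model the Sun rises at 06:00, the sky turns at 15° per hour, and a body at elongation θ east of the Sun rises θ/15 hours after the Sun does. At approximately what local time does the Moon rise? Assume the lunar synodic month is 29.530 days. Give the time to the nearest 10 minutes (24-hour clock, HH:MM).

The Moon has covered 25/29.530 of its cycle, so θ ≈ 360° × 25/29.530 = 304.8°.
Delay after the Sun = 304.8° / (15°/h) ≈ 20.32 h.
06:00 + 20.318 h ≈ 02:19 → 02:20 to the nearest ten minutes.

02:20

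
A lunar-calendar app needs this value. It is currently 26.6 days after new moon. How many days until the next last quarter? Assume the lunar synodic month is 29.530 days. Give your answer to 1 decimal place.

Last quarter is 0.75 of the way through the cycle: age 0.75 × 29.530 = 22.148 d.
This lunation's last quarter (22.148 d) has passed, so add one period: 51.678 − 26.6 = 25.078 days.

25.1 days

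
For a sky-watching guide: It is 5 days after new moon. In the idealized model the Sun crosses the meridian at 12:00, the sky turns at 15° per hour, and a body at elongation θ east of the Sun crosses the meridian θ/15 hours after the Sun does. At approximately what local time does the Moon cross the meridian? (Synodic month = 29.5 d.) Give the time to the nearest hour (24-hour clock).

16:00

The Moon has covered 5/29.5 of its cycle, so θ ≈ 360° × 5/29.5 = 61.0°.
Delay after the Sun = 61.0° / (15°/h) ≈ 4.07 h.
12:00 + 4.07 h ≈ 16:04 → 16:00 to the nearest hour.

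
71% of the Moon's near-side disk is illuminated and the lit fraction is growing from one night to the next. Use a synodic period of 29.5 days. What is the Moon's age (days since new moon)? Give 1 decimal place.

From f = (1 − cos θ)/2: cos θ = 1 − 2×0.71 = -0.420; arccos → 114.8°.
Before full moon the principal value applies: θ = 114.8°.
That fraction of the synodic month is 114.8/360 × 29.5 d ≈ 9.41 d.

9.4 days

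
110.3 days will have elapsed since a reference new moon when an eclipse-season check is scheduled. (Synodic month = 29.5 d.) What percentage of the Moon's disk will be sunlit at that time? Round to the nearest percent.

110.3 d spans 3 complete synodic months (3 × 29.5 = 88.50 d) plus 21.80 d.
Phase angle: θ = 360°·(21.80 d)/(29.5 d) = 266.0°.
Illuminated fraction = (1 − cos 266.0°)/2 = (1 − (-0.069))/2 ≈ 0.535, so 53%.

53%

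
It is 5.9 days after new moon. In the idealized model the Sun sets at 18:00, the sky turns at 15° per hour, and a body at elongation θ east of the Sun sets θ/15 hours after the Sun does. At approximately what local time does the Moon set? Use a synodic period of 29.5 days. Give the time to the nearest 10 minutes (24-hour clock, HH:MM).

The Moon has covered 5.9/29.5 of its cycle, so θ ≈ 360° × 5.9/29.5 = 72.0°.
The Moon trails the Sun by θ/15 = 72.0/15 ≈ 4.80 hours.
18:00 + 4.800 h ≈ 22:48 → 22:50 to the nearest ten minutes.

22:50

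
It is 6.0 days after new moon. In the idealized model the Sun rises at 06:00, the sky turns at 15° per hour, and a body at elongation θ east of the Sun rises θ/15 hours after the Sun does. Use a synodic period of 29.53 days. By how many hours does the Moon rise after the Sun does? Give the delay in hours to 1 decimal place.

The Moon has covered 6.0/29.53 of its cycle, so θ ≈ 360° × 6.0/29.53 = 73.1°.
The Moon trails the Sun by θ/15 = 73.1/15 ≈ 4.88 hours.
So the Moon rises 4.88 h after the Sun.

4.9 h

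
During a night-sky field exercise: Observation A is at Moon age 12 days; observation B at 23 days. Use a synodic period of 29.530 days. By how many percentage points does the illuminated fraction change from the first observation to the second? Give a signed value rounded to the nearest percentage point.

-51 pp

θ₁ = 360° × 12/29.530 = 146.3°, f₁ = (1 − cos θ₁)/2 = 0.916.
θ₂ = 360° × 23/29.530 = 280.4°, f₂ = (1 − cos θ₂)/2 = 0.410.
Change = f₂ − f₁ = -0.506 → -51 percentage points.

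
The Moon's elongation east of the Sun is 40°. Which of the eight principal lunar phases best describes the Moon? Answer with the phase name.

waxing crescent

40° lies in the waxing crescent sector of the 8-phase cycle.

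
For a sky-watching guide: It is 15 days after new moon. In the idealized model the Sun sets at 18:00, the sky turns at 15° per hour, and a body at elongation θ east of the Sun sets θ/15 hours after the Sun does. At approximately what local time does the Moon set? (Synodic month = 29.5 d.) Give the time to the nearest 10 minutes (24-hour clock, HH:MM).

06:10

Phase angle: θ = 360°·(15 d)/(29.5 d) = 183.1°.
At 15° of sky rotation per hour, 183.1° corresponds to a 12.20 h lag.
18:00 + 12.203 h ≈ 06:12 → 06:10 to the nearest ten minutes.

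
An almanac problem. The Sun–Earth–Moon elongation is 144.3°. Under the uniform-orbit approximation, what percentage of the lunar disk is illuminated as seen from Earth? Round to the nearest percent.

91%

Half-versine of 144.3°: (1 − (-0.812))/2 = 0.906, i.e. 91%.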